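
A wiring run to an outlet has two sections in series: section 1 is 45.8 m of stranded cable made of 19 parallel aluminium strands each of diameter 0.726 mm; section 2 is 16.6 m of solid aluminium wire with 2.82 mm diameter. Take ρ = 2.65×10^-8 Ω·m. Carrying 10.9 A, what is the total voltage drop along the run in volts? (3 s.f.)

Section 1: A_strand = π(3.6300e-04)² = 4.140e-07 m²; R₁ = ρL/(N·A_s) = (2.65×10^-8)(45.8)/(19×4.140e-07) = 0.1543 Ω
Section 2: A = π(d/2)² = π(1.4100e-03 m)² = 6.246e-06 m²
R₂ = (2.65×10^-8)(16.6)/(6.246e-06) = 0.07043 Ω
R = R₁ + R₂ = 0.2247 Ω
V = IR = 10.9 × 0.2247 = 2.45 V

2.45 V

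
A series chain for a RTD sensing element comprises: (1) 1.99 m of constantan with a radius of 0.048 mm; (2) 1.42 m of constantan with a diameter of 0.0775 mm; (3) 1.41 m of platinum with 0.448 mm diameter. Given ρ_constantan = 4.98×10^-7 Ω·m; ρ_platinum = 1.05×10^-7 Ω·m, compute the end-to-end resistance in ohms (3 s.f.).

288 Ω

Seg 1: A = πr² = π(4.8000e-05 m)² = 7.238e-09 m²
R_1 = (4.98×10^-7)(1.99)/(7.238e-09) = 136.9 Ω
Seg 2: A = π(d/2)² = π(3.8750e-05 m)² = 4.717e-09 m²
R_2 = (4.98×10^-7)(1.42)/(4.717e-09) = 149.9 Ω
Seg 3: A = π(d/2)² = π(2.2400e-04 m)² = 1.576e-07 m²
R_3 = (1.05×10^-7)(1.41)/(1.576e-07) = 0.9392 Ω
R_total = R_1 + R_2 + R_3 = 288 Ω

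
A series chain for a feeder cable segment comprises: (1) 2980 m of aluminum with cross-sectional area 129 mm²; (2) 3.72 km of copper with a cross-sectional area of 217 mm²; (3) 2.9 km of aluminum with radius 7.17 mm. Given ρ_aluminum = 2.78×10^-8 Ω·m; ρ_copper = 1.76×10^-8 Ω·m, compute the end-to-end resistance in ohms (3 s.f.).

1.44 Ω

Seg 1: A = 129 mm² = 1.290e-04 m²
R_1 = (2.78×10^-8)(2980)/(1.290e-04) = 0.6422 Ω
Seg 2: A = 217 mm² = 2.170e-04 m²
R_2 = (1.76×10^-8)(3720)/(2.170e-04) = 0.3017 Ω
Seg 3: A = πr² = π(7.1700e-03 m)² = 1.615e-04 m²
R_3 = (2.78×10^-8)(2900)/(1.615e-04) = 0.4992 Ω
R_total = R_1 + R_2 + R_3 = 1.44 Ω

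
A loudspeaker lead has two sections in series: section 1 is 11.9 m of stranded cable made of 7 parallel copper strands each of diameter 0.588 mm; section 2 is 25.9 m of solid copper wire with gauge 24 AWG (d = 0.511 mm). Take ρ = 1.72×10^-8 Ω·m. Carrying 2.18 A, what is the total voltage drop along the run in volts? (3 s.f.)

4.97 V

Section 1: A_strand = π(2.9400e-04)² = 2.715e-07 m²; R₁ = ρL/(N·A_s) = (1.72×10^-8)(11.9)/(7×2.715e-07) = 0.1077 Ω
Section 2: A = π(0.511/2 mm)² = π(2.5550e-04 m)² = 2.051e-07 m²
R₂ = (1.72×10^-8)(25.9)/(2.051e-07) = 2.172 Ω
R = R₁ + R₂ = 2.28 Ω
V = IR = 2.18 × 2.28 = 4.97 V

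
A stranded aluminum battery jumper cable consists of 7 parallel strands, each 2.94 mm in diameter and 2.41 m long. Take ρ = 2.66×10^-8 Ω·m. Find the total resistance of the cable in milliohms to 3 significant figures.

1.35 mΩ

A_strand = π(1.4700e-03 m)² = 6.789e-06 m²
R_strand = ρL/A = (2.66×10^-8)(2.41)/(6.789e-06) = 0.009443 Ω
R_total = R_strand/N = 0.009443/7 = 1.35 mΩ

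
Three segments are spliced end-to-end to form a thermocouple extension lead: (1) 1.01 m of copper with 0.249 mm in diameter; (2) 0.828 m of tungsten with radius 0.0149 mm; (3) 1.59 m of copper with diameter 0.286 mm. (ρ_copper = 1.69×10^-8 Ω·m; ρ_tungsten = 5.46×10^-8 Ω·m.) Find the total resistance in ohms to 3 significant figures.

65.6 Ω

Seg 1: A = π(d/2)² = π(1.2450e-04 m)² = 4.870e-08 m²
R_1 = (1.69×10^-8)(1.01)/(4.870e-08) = 0.3505 Ω
Seg 2: A = πr² = π(1.4900e-05 m)² = 6.975e-10 m²
R_2 = (5.46×10^-8)(0.828)/(6.975e-10) = 64.82 Ω
Seg 3: A = π(d/2)² = π(1.4300e-04 m)² = 6.424e-08 m²
R_3 = (1.69×10^-8)(1.59)/(6.424e-08) = 0.4183 Ω
R_total = R_1 + R_2 + R_3 = 65.6 Ω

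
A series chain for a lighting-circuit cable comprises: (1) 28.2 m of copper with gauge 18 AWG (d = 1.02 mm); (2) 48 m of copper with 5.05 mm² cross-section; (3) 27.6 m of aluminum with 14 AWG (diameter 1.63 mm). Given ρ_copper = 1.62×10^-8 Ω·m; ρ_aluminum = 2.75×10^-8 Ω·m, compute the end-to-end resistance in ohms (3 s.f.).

1.08 Ω

Seg 1: A = π(1.02/2 mm)² = π(5.1000e-04 m)² = 8.171e-07 m²
R_1 = (1.62×10^-8)(28.2)/(8.171e-07) = 0.5591 Ω
Seg 2: A = 5.05 mm² = 5.050e-06 m²
R_2 = (1.62×10^-8)(48)/(5.050e-06) = 0.154 Ω
Seg 3: A = π(1.63/2 mm)² = π(8.1500e-04 m)² = 2.087e-06 m²
R_3 = (2.75×10^-8)(27.6)/(2.087e-06) = 0.3637 Ω
R_total = R_1 + R_2 + R_3 = 1.08 Ω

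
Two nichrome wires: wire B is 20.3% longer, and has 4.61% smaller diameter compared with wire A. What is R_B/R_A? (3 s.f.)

R ∝ L/d², so R_B/R_A = (1 + 20.3/100) × (1 − 4.61/100)⁻²
= 1.203 × 1.099 = 1.32

1.32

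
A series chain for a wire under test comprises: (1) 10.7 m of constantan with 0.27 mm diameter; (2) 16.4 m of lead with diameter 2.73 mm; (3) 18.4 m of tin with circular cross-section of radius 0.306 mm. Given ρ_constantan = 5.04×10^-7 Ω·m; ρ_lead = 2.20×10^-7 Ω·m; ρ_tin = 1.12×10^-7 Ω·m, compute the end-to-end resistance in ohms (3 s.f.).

Seg 1: A = π(d/2)² = π(1.3500e-04 m)² = 5.726e-08 m²
R_1 = (5.04×10^-7)(10.7)/(5.726e-08) = 94.19 Ω
Seg 2: A = π(d/2)² = π(1.3650e-03 m)² = 5.853e-06 m²
R_2 = (2.20×10^-7)(16.4)/(5.853e-06) = 0.6164 Ω
Seg 3: A = πr² = π(3.0600e-04 m)² = 2.942e-07 m²
R_3 = (1.12×10^-7)(18.4)/(2.942e-07) = 7.006 Ω
R_total = R_1 + R_2 + R_3 = 102 Ω

102 Ω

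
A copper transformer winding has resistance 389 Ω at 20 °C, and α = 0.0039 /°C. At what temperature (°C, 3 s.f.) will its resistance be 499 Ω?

R = R₀(1 + α(T − T₀)) ⇒ T = T₀ + (R/R₀ − 1)/α
T = 20 + (499/389 − 1)/0.0039 = 20 + (0.2828)/0.0039 = 92.5 °C

92.5 °C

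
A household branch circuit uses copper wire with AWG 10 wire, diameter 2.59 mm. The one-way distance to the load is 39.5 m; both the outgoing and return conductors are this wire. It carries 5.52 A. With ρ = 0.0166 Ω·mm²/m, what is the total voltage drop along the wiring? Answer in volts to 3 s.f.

ρ = 0.0166 Ω·mm²/m = 1.66×10^-8 Ω·m
A = π(2.59/2 mm)² = π(1.2950e-03 m)² = 5.269e-06 m²
Total conductor length (both ways) L = 2 × 39.5 = 79 m
R = ρL/A = (1.66×10^-8)(79)/(5.269e-06) = 0.2489 Ω
V = IR = 5.52 × 0.2489 = 1.37 V

1.37 V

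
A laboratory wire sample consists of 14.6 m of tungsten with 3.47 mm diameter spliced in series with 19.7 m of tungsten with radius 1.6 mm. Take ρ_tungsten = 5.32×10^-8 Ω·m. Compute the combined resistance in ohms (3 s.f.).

Segment 1: A = π(d/2)² = π(1.7350e-03 m)² = 9.457e-06 m²
R₁ = ρL/A = (5.32×10^-8)(14.6)/(9.457e-06) = 0.08213 Ω
Segment 2: A = πr² = π(1.6000e-03 m)² = 8.042e-06 m²
R₂ = (5.32×10^-8)(19.7)/(8.042e-06) = 0.1303 Ω
R = R₁ + R₂ = 0.212 Ω

0.212 Ω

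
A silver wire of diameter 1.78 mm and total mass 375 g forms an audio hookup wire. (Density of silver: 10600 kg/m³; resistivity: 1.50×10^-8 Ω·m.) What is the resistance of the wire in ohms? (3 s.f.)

0.0857 Ω

A = π(d/2)² = π(8.9000e-04 m)² = 2.4885e-06 m²
L = m/(density·A) = 0.375/(10600×2.4885e-06) = 14.22 m
R = ρL/A = (1.50×10^-8)(14.22)/(2.4885e-06) = 0.0857 Ω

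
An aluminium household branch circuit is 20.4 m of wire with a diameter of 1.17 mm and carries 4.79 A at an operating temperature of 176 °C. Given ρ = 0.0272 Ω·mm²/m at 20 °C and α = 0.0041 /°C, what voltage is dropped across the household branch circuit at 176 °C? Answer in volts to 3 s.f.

4.05 V

ρ = 0.0272 Ω·mm²/m = 2.72×10^-8 Ω·m
A = π(d/2)² = π(5.8500e-04 m)² = 1.075e-06 m²
R₍20₎ = ρL/A = (2.72×10^-8)(20.4)/(1.075e-06) = 0.5161 Ω
R₍176₎ = R₍20₎(1 + αΔT) = 0.5161 × (1 + 0.0041×156) = 0.8462 Ω
V = IR = 4.79 × 0.8462 = 4.05 V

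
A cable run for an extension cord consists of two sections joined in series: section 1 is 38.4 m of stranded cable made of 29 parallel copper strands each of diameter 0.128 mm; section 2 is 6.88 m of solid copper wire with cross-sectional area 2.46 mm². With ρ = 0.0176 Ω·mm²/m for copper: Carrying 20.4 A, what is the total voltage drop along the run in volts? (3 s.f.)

ρ = 0.0176 Ω·mm²/m = 1.76×10^-8 Ω·m
Section 1: A_strand = π(6.4000e-05)² = 1.287e-08 m²; R₁ = ρL/(N·A_s) = (1.76×10^-8)(38.4)/(29×1.287e-08) = 1.811 Ω
Section 2: A = 2.46 mm² = 2.460e-06 m²
R₂ = (1.76×10^-8)(6.88)/(2.460e-06) = 0.04922 Ω
R = R₁ + R₂ = 1.86 Ω
V = IR = 20.4 × 1.86 = 38.0 V

38.0 V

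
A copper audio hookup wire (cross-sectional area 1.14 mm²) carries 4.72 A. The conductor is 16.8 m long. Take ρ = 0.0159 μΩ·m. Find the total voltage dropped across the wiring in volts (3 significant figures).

ρ = 0.0159 μΩ·m = 1.59×10^-8 Ω·m
A = 1.14 mm² = 1.140e-06 m²
R = ρL/A = (1.59×10^-8)(16.8)/(1.140e-06) = 0.2343 Ω
V = IR = 4.72 × 0.2343 = 1.11 V

1.11 V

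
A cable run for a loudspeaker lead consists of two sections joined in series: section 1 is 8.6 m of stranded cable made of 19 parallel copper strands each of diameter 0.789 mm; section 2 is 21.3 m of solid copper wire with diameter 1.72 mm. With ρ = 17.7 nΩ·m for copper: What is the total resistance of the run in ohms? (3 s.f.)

ρ = 17.7 nΩ·m = 1.77×10^-8 Ω·m
Section 1: A_strand = π(3.9450e-04)² = 4.889e-07 m²; R₁ = ρL/(N·A_s) = (1.77×10^-8)(8.6)/(19×4.889e-07) = 0.01639 Ω
Section 2: A = π(d/2)² = π(8.6000e-04 m)² = 2.324e-06 m²
R₂ = (1.77×10^-8)(21.3)/(2.324e-06) = 0.1623 Ω
R = R₁ + R₂ = 0.179 Ω

0.179 Ω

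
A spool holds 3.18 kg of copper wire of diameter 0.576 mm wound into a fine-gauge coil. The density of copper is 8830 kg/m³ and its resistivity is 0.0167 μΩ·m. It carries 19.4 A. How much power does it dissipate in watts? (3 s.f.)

ρ = 0.0167 μΩ·m = 1.67×10^-8 Ω·m
A = π(d/2)² = π(2.8800e-04 m)² = 2.6058e-07 m²
L = m/(density·A) = 3.18/(8830×2.6058e-07) = 1382 m
R = ρL/A = (1.67×10^-8)(1382)/(2.6058e-07) = 88.58 Ω
P = I²R = (19.4)² × 88.58 = 33300 W

33300 W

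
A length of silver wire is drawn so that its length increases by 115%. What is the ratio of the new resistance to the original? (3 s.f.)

4.62

k = 1 + 115/100 = 2.15; volume constant ⇒ A' = A/k, so R' = k²R.
Factor = 4.62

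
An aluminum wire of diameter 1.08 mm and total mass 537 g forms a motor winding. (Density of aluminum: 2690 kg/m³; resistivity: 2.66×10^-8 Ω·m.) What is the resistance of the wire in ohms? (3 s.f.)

A = π(d/2)² = π(5.4000e-04 m)² = 9.1609e-07 m²
L = m/(density·A) = 0.537/(2690×9.1609e-07) = 217.9 m
R = ρL/A = (2.66×10^-8)(217.9)/(9.1609e-07) = 6.33 Ω

6.33 Ω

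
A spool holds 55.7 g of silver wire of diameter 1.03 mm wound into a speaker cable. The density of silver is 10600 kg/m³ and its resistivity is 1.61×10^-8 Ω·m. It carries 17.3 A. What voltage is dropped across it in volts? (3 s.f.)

2.11 V

A = π(d/2)² = π(5.1500e-04 m)² = 8.3323e-07 m²
L = m/(density·A) = 0.0557/(10600×8.3323e-07) = 6.306 m
R = ρL/A = (1.61×10^-8)(6.306)/(8.3323e-07) = 0.1219 Ω
V = IR = 17.3 × 0.1219 = 2.11 V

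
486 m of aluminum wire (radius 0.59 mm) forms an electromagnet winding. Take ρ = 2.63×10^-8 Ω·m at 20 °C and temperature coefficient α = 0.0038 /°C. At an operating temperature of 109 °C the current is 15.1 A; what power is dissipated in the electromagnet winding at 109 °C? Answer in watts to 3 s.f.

3570 W

A = πr² = π(5.9000e-04 m)² = 1.094e-06 m²
R₍20₎ = ρL/A = (2.63×10^-8)(486)/(1.094e-06) = 11.69 Ω
R₍109₎ = R₍20₎(1 + αΔT) = 11.69 × (1 + 0.0038×89) = 15.64 Ω
P = I²R = (15.1)² × 15.64 = 3570 W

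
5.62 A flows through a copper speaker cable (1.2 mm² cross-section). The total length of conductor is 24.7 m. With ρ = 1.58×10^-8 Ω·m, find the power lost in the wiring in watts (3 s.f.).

A = 1.2 mm² = 1.200e-06 m²
R = ρL/A = (1.58×10^-8)(24.7)/(1.200e-06) = 0.3252 Ω
P = I²R = (5.62)² × 0.3252 = 10.3 W

10.3 W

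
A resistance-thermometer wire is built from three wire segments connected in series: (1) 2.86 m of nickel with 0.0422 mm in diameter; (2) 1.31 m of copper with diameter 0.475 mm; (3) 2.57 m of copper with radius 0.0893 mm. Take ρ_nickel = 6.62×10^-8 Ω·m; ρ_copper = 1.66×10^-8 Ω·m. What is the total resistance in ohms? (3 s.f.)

137 Ω

Seg 1: A = π(d/2)² = π(2.1100e-05 m)² = 1.399e-09 m²
R_1 = (6.62×10^-8)(2.86)/(1.399e-09) = 135.4 Ω
Seg 2: A = π(d/2)² = π(2.3750e-04 m)² = 1.772e-07 m²
R_2 = (1.66×10^-8)(1.31)/(1.772e-07) = 0.1227 Ω
Seg 3: A = πr² = π(8.9300e-05 m)² = 2.505e-08 m²
R_3 = (1.66×10^-8)(2.57)/(2.505e-08) = 1.703 Ω
R_total = R_1 + R_2 + R_3 = 137 Ω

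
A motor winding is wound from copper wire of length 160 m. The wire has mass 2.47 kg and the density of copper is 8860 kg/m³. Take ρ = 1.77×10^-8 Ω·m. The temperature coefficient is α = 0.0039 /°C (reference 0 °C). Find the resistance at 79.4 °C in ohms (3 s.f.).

A = m/(density·L) = 2.47/(8860×160) = 1.7424e-06 m²
R = ρL/A = (1.77×10^-8)(160)/(1.7424e-06) = 1.625 Ω
R(79.4 °C) = 1.625 × (1 + 0.0039×79.4) = 2.13 Ω

2.13 Ω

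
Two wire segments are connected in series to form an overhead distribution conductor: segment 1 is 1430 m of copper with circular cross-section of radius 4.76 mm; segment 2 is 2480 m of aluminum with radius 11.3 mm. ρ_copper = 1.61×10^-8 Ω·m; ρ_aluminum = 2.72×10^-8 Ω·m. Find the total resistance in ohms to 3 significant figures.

0.492 Ω

Segment 1: A = πr² = π(4.7600e-03 m)² = 7.118e-05 m²
R₁ = ρL/A = (1.61×10^-8)(1430)/(7.118e-05) = 0.3234 Ω
Segment 2: A = πr² = π(1.1300e-02 m)² = 4.011e-04 m²
R₂ = (2.72×10^-8)(2480)/(4.011e-04) = 0.1682 Ω
R = R₁ + R₂ = 0.492 Ω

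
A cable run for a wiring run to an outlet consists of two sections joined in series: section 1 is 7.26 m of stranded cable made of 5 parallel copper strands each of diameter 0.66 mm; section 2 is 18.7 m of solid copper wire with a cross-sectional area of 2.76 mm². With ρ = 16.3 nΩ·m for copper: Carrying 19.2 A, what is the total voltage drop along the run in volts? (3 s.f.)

ρ = 16.3 nΩ·m = 1.63×10^-8 Ω·m
Section 1: A_strand = π(3.3000e-04)² = 3.421e-07 m²; R₁ = ρL/(N·A_s) = (1.63×10^-8)(7.26)/(5×3.421e-07) = 0.06918 Ω
Section 2: A = 2.76 mm² = 2.760e-06 m²
R₂ = (1.63×10^-8)(18.7)/(2.760e-06) = 0.1104 Ω
R = R₁ + R₂ = 0.1796 Ω
V = IR = 19.2 × 0.1796 = 3.45 V

3.45 V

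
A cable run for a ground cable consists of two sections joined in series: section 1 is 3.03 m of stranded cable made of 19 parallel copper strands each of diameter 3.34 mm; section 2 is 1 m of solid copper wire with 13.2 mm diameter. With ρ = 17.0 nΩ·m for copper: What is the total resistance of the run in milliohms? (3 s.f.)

0.434 mΩ

ρ = 17.0 nΩ·m = 1.70×10^-8 Ω·m
Section 1: A_strand = π(1.6700e-03)² = 8.762e-06 m²; R₁ = ρL/(N·A_s) = (1.70×10^-8)(3.03)/(19×8.762e-06) = 3.094×10^-4 Ω
Section 2: A = π(d/2)² = π(6.6000e-03 m)² = 1.368e-04 m²
R₂ = (1.70×10^-8)(1)/(1.368e-04) = 1.242×10^-4 Ω
R = R₁ + R₂ = 0.434 mΩ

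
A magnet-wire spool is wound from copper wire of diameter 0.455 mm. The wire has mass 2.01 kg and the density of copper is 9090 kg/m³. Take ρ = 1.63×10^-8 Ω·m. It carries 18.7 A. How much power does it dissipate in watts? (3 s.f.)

47700 W

A = π(d/2)² = π(2.2750e-04 m)² = 1.6260e-07 m²
L = m/(density·A) = 2.01/(9090×1.6260e-07) = 1360 m
R = ρL/A = (1.63×10^-8)(1360)/(1.6260e-07) = 136.3 Ω
P = I²R = (18.7)² × 136.3 = 47700 W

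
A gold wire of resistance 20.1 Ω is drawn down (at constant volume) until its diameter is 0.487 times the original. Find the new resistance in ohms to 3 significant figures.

Volume constant ⇒ L' = L/r² with r = 0.487. R' = ρL'/A' = ρ(L/r²)/(πr²d₀²/4) = R/r⁴.
R' = 17.78 × 20.1 = 357 Ω

357 Ω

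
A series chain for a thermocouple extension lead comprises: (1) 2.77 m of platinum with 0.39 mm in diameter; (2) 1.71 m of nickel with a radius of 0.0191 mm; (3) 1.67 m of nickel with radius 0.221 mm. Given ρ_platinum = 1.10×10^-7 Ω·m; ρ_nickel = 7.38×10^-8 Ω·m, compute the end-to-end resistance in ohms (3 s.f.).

Seg 1: A = π(d/2)² = π(1.9500e-04 m)² = 1.195e-07 m²
R_1 = (1.10×10^-7)(2.77)/(1.195e-07) = 2.551 Ω
Seg 2: A = πr² = π(1.9100e-05 m)² = 1.146e-09 m²
R_2 = (7.38×10^-8)(1.71)/(1.146e-09) = 110.1 Ω
Seg 3: A = πr² = π(2.2100e-04 m)² = 1.534e-07 m²
R_3 = (7.38×10^-8)(1.67)/(1.534e-07) = 0.8032 Ω
R_total = R_1 + R_2 + R_3 = 113 Ω

113 Ω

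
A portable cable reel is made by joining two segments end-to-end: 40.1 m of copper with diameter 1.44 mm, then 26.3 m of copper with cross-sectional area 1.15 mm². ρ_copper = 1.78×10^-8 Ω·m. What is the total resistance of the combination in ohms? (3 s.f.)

0.845 Ω

Segment 1: A = π(d/2)² = π(7.2000e-04 m)² = 1.629e-06 m²
R₁ = ρL/A = (1.78×10^-8)(40.1)/(1.629e-06) = 0.4383 Ω
Segment 2: A = 1.15 mm² = 1.150e-06 m²
R₂ = (1.78×10^-8)(26.3)/(1.150e-06) = 0.4071 Ω
R = R₁ + R₂ = 0.845 Ω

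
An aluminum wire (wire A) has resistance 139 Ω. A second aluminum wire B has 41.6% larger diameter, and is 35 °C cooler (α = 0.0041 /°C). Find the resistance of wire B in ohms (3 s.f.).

R ∝ ρL/d² with ρ ∝ (1+αΔT), so R_B/R_A = (1 + 41.6/100)⁻² × (1 − 0.0041×35)
= 0.4987 × 0.8565 = 0.4272
R_B = 0.4272 × 139 = 59.4 Ω

59.4 Ω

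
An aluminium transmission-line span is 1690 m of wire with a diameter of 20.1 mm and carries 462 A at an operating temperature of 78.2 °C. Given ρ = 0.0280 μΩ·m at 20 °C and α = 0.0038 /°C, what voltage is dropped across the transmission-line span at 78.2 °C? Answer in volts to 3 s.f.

ρ = 0.0280 μΩ·m = 2.80×10^-8 Ω·m
A = π(d/2)² = π(1.0050e-02 m)² = 3.173e-04 m²
R₍20₎ = ρL/A = (2.80×10^-8)(1690)/(3.173e-04) = 0.1491 Ω
R₍78.2₎ = R₍20₎(1 + αΔT) = 0.1491 × (1 + 0.0038×58.2) = 0.1821 Ω
V = IR = 462 × 0.1821 = 84.1 V

84.1 V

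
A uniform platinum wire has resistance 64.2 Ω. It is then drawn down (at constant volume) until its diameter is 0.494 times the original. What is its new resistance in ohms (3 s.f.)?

Volume constant ⇒ L' = L/r² with r = 0.494. R' = ρL'/A' = ρ(L/r²)/(πr²d₀²/4) = R/r⁴.
R' = 16.79 × 64.2 = 1080 Ω

1080 Ω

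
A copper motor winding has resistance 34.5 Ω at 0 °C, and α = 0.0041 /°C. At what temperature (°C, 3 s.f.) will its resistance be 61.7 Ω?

R = R₀(1 + α(T − T₀)) ⇒ T = T₀ + (R/R₀ − 1)/α
T = 0 + (61.7/34.5 − 1)/0.0041 = 0 + (0.7884)/0.0041 = 192 °C

192 °C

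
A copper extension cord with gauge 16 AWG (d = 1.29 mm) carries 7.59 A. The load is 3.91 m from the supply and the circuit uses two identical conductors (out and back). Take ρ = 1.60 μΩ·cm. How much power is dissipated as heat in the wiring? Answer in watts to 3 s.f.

5.51 W

ρ = 1.60 μΩ·cm = 1.60×10^-8 Ω·m
A = π(1.29/2 mm)² = π(6.4500e-04 m)² = 1.307e-06 m²
Total conductor length (both ways) L = 2 × 3.91 = 7.82 m
R = ρL/A = (1.60×10^-8)(7.82)/(1.307e-06) = 0.09573 Ω
P = I²R = (7.59)² × 0.09573 = 5.51 W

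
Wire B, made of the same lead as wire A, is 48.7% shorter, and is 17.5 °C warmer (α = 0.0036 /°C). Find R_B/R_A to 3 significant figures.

R ∝ ρL/d² with ρ ∝ (1+αΔT), so R_B/R_A = (1 − 48.7/100) × (1 + 0.0036×17.5)
= 0.513 × 1.063 = 0.545

0.545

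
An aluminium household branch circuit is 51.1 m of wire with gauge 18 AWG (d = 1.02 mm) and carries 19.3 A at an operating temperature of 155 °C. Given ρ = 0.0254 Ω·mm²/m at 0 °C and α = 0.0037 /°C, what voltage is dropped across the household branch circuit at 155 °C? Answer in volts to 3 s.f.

ρ = 0.0254 Ω·mm²/m = 2.54×10^-8 Ω·m
A = π(1.02/2 mm)² = π(5.1000e-04 m)² = 8.171e-07 m²
R₍0₎ = ρL/A = (2.54×10^-8)(51.1)/(8.171e-07) = 1.588 Ω
R₍155₎ = R₍0₎(1 + αΔT) = 1.588 × (1 + 0.0037×155) = 2.499 Ω
V = IR = 19.3 × 2.499 = 48.2 V

48.2 V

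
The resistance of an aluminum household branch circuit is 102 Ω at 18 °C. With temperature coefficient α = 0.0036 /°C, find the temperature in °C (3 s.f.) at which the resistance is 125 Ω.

R = R₀(1 + α(T − T₀)) ⇒ T = T₀ + (R/R₀ − 1)/α
T = 18 + (125/102 − 1)/0.0036 = 18 + (0.2255)/0.0036 = 80.6 °C

80.6 °C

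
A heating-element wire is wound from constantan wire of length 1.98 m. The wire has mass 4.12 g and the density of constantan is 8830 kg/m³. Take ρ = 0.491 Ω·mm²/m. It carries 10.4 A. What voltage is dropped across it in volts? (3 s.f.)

ρ = 0.491 Ω·mm²/m = 4.91×10^-7 Ω·m
A = m/(density·L) = 0.00412/(8830×1.98) = 2.3565e-07 m²
R = ρL/A = (4.91×10^-7)(1.98)/(2.3565e-07) = 4.125 Ω
V = IR = 10.4 × 4.125 = 42.9 V

42.9 V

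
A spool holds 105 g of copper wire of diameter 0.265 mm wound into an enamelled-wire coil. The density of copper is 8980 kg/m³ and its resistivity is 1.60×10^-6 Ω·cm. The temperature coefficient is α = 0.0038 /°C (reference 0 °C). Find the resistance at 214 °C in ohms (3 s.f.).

ρ = 1.60×10^-6 Ω·cm = 1.60×10^-8 Ω·m
A = π(d/2)² = π(1.3250e-04 m)² = 5.5155e-08 m²
L = m/(density·A) = 0.105/(8980×5.5155e-08) = 212 m
R = ρL/A = (1.60×10^-8)(212)/(5.5155e-08) = 61.5 Ω
R(214 °C) = 61.5 × (1 + 0.0038×214) = 112 Ω

112 Ω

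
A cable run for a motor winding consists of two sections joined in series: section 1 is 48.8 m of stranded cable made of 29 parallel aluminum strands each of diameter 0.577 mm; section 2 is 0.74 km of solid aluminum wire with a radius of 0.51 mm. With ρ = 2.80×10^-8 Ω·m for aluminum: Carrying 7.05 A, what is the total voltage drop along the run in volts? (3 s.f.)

Section 1: A_strand = π(2.8850e-04)² = 2.615e-07 m²; R₁ = ρL/(N·A_s) = (2.80×10^-8)(48.8)/(29×2.615e-07) = 0.1802 Ω
Section 2: A = πr² = π(5.1000e-04 m)² = 8.171e-07 m²
R₂ = (2.80×10^-8)(740)/(8.171e-07) = 25.36 Ω
R = R₁ + R₂ = 25.54 Ω
V = IR = 7.05 × 25.54 = 180 V

180 V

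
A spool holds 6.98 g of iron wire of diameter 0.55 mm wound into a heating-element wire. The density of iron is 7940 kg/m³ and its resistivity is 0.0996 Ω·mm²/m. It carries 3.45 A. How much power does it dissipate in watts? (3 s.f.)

18.5 W

ρ = 0.0996 Ω·mm²/m = 9.96×10^-8 Ω·m
A = π(d/2)² = π(2.7500e-04 m)² = 2.3758e-07 m²
L = m/(density·A) = 0.00698/(7940×2.3758e-07) = 3.7 m
R = ρL/A = (9.96×10^-8)(3.7)/(2.3758e-07) = 1.551 Ω
P = I²R = (3.45)² × 1.551 = 18.5 W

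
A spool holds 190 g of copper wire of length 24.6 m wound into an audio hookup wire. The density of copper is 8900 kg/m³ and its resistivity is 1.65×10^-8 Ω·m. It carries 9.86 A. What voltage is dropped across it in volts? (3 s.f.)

4.61 V

A = m/(density·L) = 0.19/(8900×24.6) = 8.6782e-07 m²
R = ρL/A = (1.65×10^-8)(24.6)/(8.6782e-07) = 0.4677 Ω
V = IR = 9.86 × 0.4677 = 4.61 V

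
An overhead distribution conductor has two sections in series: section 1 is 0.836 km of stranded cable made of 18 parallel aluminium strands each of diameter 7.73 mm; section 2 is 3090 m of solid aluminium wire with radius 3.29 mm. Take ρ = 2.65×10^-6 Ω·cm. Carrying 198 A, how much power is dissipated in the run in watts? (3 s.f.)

ρ = 2.65×10^-6 Ω·cm = 2.65×10^-8 Ω·m
Section 1: A_strand = π(3.8650e-03)² = 4.693e-05 m²; R₁ = ρL/(N·A_s) = (2.65×10^-8)(836)/(18×4.693e-05) = 0.02623 Ω
Section 2: A = πr² = π(3.2900e-03 m)² = 3.400e-05 m²
R₂ = (2.65×10^-8)(3090)/(3.400e-05) = 2.408 Ω
R = R₁ + R₂ = 2.434 Ω
P = I²R = (198)² × 2.434 = 95400 W

95400 W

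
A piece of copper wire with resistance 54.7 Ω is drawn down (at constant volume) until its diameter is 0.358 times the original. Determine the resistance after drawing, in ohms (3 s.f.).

Volume constant ⇒ L' = L/r² with r = 0.358. R' = ρL'/A' = ρ(L/r²)/(πr²d₀²/4) = R/r⁴.
R' = 60.88 × 54.7 = 3330 Ω

3330 Ω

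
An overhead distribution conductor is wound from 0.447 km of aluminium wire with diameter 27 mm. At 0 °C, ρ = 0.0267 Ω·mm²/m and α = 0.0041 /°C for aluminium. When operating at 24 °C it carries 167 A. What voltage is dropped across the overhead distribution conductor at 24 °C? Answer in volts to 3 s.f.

3.82 V

ρ = 0.0267 Ω·mm²/m = 2.67×10^-8 Ω·m
A = π(d/2)² = π(1.3500e-02 m)² = 5.726e-04 m²
R₍0₎ = ρL/A = (2.67×10^-8)(447)/(5.726e-04) = 0.02084 Ω
R₍24₎ = R₍0₎(1 + αΔT) = 0.02084 × (1 + 0.0041×24) = 0.0229 Ω
V = IR = 167 × 0.0229 = 3.82 V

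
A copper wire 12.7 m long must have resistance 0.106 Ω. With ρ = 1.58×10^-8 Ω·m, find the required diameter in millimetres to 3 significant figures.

1.55 mm

A = ρL/R = (1.58×10^-8)(12.7)/(0.106) = 1.893e-06 m²
d = 2√(A/π) = 1.553e-03 m = 1.55 mm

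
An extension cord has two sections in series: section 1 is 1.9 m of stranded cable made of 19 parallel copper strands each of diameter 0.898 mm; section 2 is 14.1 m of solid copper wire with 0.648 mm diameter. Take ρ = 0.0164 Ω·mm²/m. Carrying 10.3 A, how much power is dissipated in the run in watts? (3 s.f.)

74.7 W

ρ = 0.0164 Ω·mm²/m = 1.64×10^-8 Ω·m
Section 1: A_strand = π(4.4900e-04)² = 6.333e-07 m²; R₁ = ρL/(N·A_s) = (1.64×10^-8)(1.9)/(19×6.333e-07) = 0.002589 Ω
Section 2: A = π(d/2)² = π(3.2400e-04 m)² = 3.298e-07 m²
R₂ = (1.64×10^-8)(14.1)/(3.298e-07) = 0.7012 Ω
R = R₁ + R₂ = 0.7038 Ω
P = I²R = (10.3)² × 0.7038 = 74.7 W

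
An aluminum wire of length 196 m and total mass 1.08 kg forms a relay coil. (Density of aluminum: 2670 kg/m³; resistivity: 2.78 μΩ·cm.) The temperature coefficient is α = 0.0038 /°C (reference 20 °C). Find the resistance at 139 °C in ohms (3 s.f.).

ρ = 2.78 μΩ·cm = 2.78×10^-8 Ω·m
A = m/(density·L) = 1.08/(2670×196) = 2.0637e-06 m²
R = ρL/A = (2.78×10^-8)(196)/(2.0637e-06) = 2.64 Ω
R(139 °C) = 2.64 × (1 + 0.0038×119) = 3.83 Ω

3.83 Ω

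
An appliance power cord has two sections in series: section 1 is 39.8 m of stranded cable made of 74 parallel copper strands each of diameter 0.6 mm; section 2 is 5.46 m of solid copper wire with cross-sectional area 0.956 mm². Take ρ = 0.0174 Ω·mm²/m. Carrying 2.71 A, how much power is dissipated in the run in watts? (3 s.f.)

ρ = 0.0174 Ω·mm²/m = 1.74×10^-8 Ω·m
Section 1: A_strand = π(3.0000e-04)² = 2.827e-07 m²; R₁ = ρL/(N·A_s) = (1.74×10^-8)(39.8)/(74×2.827e-07) = 0.0331 Ω
Section 2: A = 0.956 mm² = 9.560e-07 m²
R₂ = (1.74×10^-8)(5.46)/(9.560e-07) = 0.09938 Ω
R = R₁ + R₂ = 0.1325 Ω
P = I²R = (2.71)² × 0.1325 = 0.973 W

0.973 W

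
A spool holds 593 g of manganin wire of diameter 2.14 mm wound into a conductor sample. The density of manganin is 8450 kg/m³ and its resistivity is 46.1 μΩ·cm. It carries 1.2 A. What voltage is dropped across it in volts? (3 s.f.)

ρ = 46.1 μΩ·cm = 4.61×10^-7 Ω·m
A = π(d/2)² = π(1.0700e-03 m)² = 3.5968e-06 m²
L = m/(density·A) = 0.593/(8450×3.5968e-06) = 19.51 m
R = ρL/A = (4.61×10^-7)(19.51)/(3.5968e-06) = 2.501 Ω
V = IR = 1.2 × 2.501 = 3.00 V

3.00 V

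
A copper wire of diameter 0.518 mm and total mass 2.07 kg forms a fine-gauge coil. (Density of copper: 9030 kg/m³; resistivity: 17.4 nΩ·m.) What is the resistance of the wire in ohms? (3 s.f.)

ρ = 17.4 nΩ·m = 1.74×10^-8 Ω·m
A = π(d/2)² = π(2.5900e-04 m)² = 2.1074e-07 m²
L = m/(density·A) = 2.07/(9030×2.1074e-07) = 1088 m
R = ρL/A = (1.74×10^-8)(1088)/(2.1074e-07) = 89.8 Ω

89.8 Ω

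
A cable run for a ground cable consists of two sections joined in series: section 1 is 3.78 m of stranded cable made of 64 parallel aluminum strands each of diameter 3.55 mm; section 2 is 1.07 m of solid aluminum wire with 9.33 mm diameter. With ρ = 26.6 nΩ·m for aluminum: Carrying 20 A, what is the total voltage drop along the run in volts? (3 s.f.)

ρ = 26.6 nΩ·m = 2.66×10^-8 Ω·m
Section 1: A_strand = π(1.7750e-03)² = 9.898e-06 m²; R₁ = ρL/(N·A_s) = (2.66×10^-8)(3.78)/(64×9.898e-06) = 1.587×10^-4 Ω
Section 2: A = π(d/2)² = π(4.6650e-03 m)² = 6.837e-05 m²
R₂ = (2.66×10^-8)(1.07)/(6.837e-05) = 4.163×10^-4 Ω
R = R₁ + R₂ = 5.750×10^-4 Ω
V = IR = 20 × 5.750×10^-4 = 0.0115 V

0.0115 V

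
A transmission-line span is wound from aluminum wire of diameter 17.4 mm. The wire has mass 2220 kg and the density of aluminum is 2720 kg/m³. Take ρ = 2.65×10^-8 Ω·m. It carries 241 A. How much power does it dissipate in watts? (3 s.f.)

22200 W

A = π(d/2)² = π(8.7000e-03 m)² = 2.3779e-04 m²
L = m/(density·A) = 2220/(2720×2.3779e-04) = 3432 m
R = ρL/A = (2.65×10^-8)(3432)/(2.3779e-04) = 0.3825 Ω
P = I²R = (241)² × 0.3825 = 22200 W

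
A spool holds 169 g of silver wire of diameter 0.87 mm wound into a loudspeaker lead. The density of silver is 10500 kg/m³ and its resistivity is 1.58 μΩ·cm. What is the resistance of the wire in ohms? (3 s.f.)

0.720 Ω

ρ = 1.58 μΩ·cm = 1.58×10^-8 Ω·m
A = π(d/2)² = π(4.3500e-04 m)² = 5.9447e-07 m²
L = m/(density·A) = 0.169/(10500×5.9447e-07) = 27.08 m
R = ρL/A = (1.58×10^-8)(27.08)/(5.9447e-07) = 0.720 Ω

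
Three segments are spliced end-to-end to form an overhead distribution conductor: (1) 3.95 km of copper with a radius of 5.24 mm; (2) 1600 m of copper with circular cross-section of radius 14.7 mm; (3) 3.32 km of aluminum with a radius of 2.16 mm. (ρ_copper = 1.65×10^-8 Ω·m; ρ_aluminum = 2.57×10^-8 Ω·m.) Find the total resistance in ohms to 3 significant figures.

6.62 Ω

Seg 1: A = πr² = π(5.2400e-03 m)² = 8.626e-05 m²
R_1 = (1.65×10^-8)(3950)/(8.626e-05) = 0.7556 Ω
Seg 2: A = πr² = π(1.4700e-02 m)² = 6.789e-04 m²
R_2 = (1.65×10^-8)(1600)/(6.789e-04) = 0.03889 Ω
Seg 3: A = πr² = π(2.1600e-03 m)² = 1.466e-05 m²
R_3 = (2.57×10^-8)(3320)/(1.466e-05) = 5.821 Ω
R_total = R_1 + R_2 + R_3 = 6.62 Ω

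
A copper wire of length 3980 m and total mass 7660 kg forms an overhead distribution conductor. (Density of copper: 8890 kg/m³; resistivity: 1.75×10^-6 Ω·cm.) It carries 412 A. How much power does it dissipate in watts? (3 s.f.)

54600 W

ρ = 1.75×10^-6 Ω·cm = 1.75×10^-8 Ω·m
A = m/(density·L) = 7660/(8890×3980) = 2.1649e-04 m²
R = ρL/A = (1.75×10^-8)(3980)/(2.1649e-04) = 0.3217 Ω
P = I²R = (412)² × 0.3217 = 54600 W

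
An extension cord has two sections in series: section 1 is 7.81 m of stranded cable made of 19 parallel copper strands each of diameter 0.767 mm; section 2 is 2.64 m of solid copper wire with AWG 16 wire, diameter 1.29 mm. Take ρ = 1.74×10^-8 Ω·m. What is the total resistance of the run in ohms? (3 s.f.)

Section 1: A_strand = π(3.8350e-04)² = 4.620e-07 m²; R₁ = ρL/(N·A_s) = (1.74×10^-8)(7.81)/(19×4.620e-07) = 0.01548 Ω
Section 2: A = π(1.29/2 mm)² = π(6.4500e-04 m)² = 1.307e-06 m²
R₂ = (1.74×10^-8)(2.64)/(1.307e-06) = 0.03515 Ω
R = R₁ + R₂ = 0.0506 Ω

0.0506 Ω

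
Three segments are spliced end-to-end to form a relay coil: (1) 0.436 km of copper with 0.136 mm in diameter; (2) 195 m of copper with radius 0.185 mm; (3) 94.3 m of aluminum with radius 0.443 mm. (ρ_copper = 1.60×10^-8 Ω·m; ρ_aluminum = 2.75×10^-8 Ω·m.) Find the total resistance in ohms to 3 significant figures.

Seg 1: A = π(d/2)² = π(6.8000e-05 m)² = 1.453e-08 m²
R_1 = (1.60×10^-8)(436)/(1.453e-08) = 480.2 Ω
Seg 2: A = πr² = π(1.8500e-04 m)² = 1.075e-07 m²
R_2 = (1.60×10^-8)(195)/(1.075e-07) = 29.02 Ω
Seg 3: A = πr² = π(4.4300e-04 m)² = 6.165e-07 m²
R_3 = (2.75×10^-8)(94.3)/(6.165e-07) = 4.206 Ω
R_total = R_1 + R_2 + R_3 = 513 Ω

513 Ω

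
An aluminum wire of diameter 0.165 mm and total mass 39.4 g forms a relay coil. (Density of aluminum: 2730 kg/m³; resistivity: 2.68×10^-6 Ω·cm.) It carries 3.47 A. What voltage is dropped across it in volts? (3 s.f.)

ρ = 2.68×10^-6 Ω·cm = 2.68×10^-8 Ω·m
A = π(d/2)² = π(8.2500e-05 m)² = 2.1382e-08 m²
L = m/(density·A) = 0.0394/(2730×2.1382e-08) = 675 m
R = ρL/A = (2.68×10^-8)(675)/(2.1382e-08) = 846 Ω
V = IR = 3.47 × 846 = 2940 V

2940 V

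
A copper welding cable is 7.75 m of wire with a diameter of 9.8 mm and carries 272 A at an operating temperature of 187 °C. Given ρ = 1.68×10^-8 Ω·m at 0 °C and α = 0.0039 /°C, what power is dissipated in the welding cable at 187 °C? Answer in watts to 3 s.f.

221 W

A = π(d/2)² = π(4.9000e-03 m)² = 7.543e-05 m²
R₍0₎ = ρL/A = (1.68×10^-8)(7.75)/(7.543e-05) = 0.001726 Ω
R₍187₎ = R₍0₎(1 + αΔT) = 0.001726 × (1 + 0.0039×187) = 0.002985 Ω
P = I²R = (272)² × 0.002985 = 221 W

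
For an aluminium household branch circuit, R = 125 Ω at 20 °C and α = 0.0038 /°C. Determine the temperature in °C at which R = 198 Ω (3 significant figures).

R = R₀(1 + α(T − T₀)) ⇒ T = T₀ + (R/R₀ − 1)/α
T = 20 + (198/125 − 1)/0.0038 = 20 + (0.584)/0.0038 = 174 °C

174 °C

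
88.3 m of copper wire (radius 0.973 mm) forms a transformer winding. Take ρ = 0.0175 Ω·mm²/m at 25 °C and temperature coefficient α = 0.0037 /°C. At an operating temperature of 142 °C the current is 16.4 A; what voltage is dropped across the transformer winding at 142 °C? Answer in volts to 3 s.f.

ρ = 0.0175 Ω·mm²/m = 1.75×10^-8 Ω·m
A = πr² = π(9.7300e-04 m)² = 2.974e-06 m²
R₍25₎ = ρL/A = (1.75×10^-8)(88.3)/(2.974e-06) = 0.5195 Ω
R₍142₎ = R₍25₎(1 + αΔT) = 0.5195 × (1 + 0.0037×117) = 0.7445 Ω
V = IR = 16.4 × 0.7445 = 12.2 V

12.2 V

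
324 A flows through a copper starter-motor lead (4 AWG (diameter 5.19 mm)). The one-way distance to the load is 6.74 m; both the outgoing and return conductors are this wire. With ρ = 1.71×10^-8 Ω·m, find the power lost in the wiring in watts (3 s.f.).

A = π(5.19/2 mm)² = π(2.5950e-03 m)² = 2.116e-05 m²
Total conductor length (both ways) L = 2 × 6.74 = 13.48 m
R = ρL/A = (1.71×10^-8)(13.48)/(2.116e-05) = 0.0109 Ω
P = I²R = (324)² × 0.0109 = 1140 W

1140 W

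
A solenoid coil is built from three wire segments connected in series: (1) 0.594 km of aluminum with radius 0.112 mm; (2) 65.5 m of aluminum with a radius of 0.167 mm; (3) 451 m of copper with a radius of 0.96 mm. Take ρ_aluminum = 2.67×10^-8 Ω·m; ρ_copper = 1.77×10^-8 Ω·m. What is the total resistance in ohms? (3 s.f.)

Seg 1: A = πr² = π(1.1200e-04 m)² = 3.941e-08 m²
R_1 = (2.67×10^-8)(594)/(3.941e-08) = 402.4 Ω
Seg 2: A = πr² = π(1.6700e-04 m)² = 8.762e-08 m²
R_2 = (2.67×10^-8)(65.5)/(8.762e-08) = 19.96 Ω
Seg 3: A = πr² = π(9.6000e-04 m)² = 2.895e-06 m²
R_3 = (1.77×10^-8)(451)/(2.895e-06) = 2.757 Ω
R_total = R_1 + R_2 + R_3 = 425 Ω

425 Ω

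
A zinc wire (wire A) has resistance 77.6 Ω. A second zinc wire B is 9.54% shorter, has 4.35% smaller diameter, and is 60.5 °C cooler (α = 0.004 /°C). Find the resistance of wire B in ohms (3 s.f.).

R ∝ ρL/d² with ρ ∝ (1+αΔT), so R_B/R_A = (1 − 9.54/100) × (1 − 4.35/100)⁻² × (1 − 0.004×60.5)
= 0.9046 × 1.093 × 0.758 = 0.7495
R_B = 0.7495 × 77.6 = 58.2 Ω

58.2 Ω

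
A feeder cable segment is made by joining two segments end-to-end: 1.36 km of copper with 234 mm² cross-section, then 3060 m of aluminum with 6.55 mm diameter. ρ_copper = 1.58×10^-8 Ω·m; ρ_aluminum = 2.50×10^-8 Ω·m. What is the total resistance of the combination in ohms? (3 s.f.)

2.36 Ω

Segment 1: A = 234 mm² = 2.340e-04 m²
R₁ = ρL/A = (1.58×10^-8)(1360)/(2.340e-04) = 0.09183 Ω
Segment 2: A = π(d/2)² = π(3.2750e-03 m)² = 3.370e-05 m²
R₂ = (2.50×10^-8)(3060)/(3.370e-05) = 2.27 Ω
R = R₁ + R₂ = 2.36 Ω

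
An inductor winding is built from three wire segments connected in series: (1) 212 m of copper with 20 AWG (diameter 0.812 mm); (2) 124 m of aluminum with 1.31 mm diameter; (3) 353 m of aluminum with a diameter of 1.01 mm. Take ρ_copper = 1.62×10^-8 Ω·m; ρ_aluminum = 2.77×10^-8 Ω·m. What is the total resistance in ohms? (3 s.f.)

Seg 1: A = π(0.812/2 mm)² = π(4.0600e-04 m)² = 5.178e-07 m²
R_1 = (1.62×10^-8)(212)/(5.178e-07) = 6.632 Ω
Seg 2: A = π(d/2)² = π(6.5500e-04 m)² = 1.348e-06 m²
R_2 = (2.77×10^-8)(124)/(1.348e-06) = 2.548 Ω
Seg 3: A = π(d/2)² = π(5.0500e-04 m)² = 8.012e-07 m²
R_3 = (2.77×10^-8)(353)/(8.012e-07) = 12.2 Ω
R_total = R_1 + R_2 + R_3 = 21.4 Ω

21.4 Ω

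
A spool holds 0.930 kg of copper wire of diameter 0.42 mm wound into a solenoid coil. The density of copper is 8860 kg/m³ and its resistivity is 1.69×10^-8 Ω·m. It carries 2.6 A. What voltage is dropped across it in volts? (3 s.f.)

240 V

A = π(d/2)² = π(2.1000e-04 m)² = 1.3854e-07 m²
L = m/(density·A) = 0.93/(8860×1.3854e-07) = 757.6 m
R = ρL/A = (1.69×10^-8)(757.6)/(1.3854e-07) = 92.42 Ω
V = IR = 2.6 × 92.42 = 240 V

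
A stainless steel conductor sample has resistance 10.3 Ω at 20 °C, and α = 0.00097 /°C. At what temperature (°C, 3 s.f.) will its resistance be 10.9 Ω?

80.1 °C

R = R₀(1 + α(T − T₀)) ⇒ T = T₀ + (R/R₀ − 1)/α
T = 20 + (10.9/10.3 − 1)/0.00097 = 20 + (0.05825)/0.00097 = 80.1 °C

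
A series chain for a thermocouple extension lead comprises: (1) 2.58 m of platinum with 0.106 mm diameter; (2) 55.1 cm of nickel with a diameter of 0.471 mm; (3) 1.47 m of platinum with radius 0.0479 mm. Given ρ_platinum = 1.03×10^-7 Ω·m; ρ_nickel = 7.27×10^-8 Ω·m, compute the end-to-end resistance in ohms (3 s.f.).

Seg 1: A = π(d/2)² = π(5.3000e-05 m)² = 8.825e-09 m²
R_1 = (1.03×10^-7)(2.58)/(8.825e-09) = 30.11 Ω
Seg 2: A = π(d/2)² = π(2.3550e-04 m)² = 1.742e-07 m²
R_2 = (7.27×10^-8)(0.551)/(1.742e-07) = 0.2299 Ω
Seg 3: A = πr² = π(4.7900e-05 m)² = 7.208e-09 m²
R_3 = (1.03×10^-7)(1.47)/(7.208e-09) = 21.01 Ω
R_total = R_1 + R_2 + R_3 = 51.3 Ω

51.3 Ω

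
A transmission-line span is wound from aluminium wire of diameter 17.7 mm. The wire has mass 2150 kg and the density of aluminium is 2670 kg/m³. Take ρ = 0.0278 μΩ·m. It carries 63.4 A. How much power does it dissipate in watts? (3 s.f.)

ρ = 0.0278 μΩ·m = 2.78×10^-8 Ω·m
A = π(d/2)² = π(8.8500e-03 m)² = 2.4606e-04 m²
L = m/(density·A) = 2150/(2670×2.4606e-04) = 3273 m
R = ρL/A = (2.78×10^-8)(3273)/(2.4606e-04) = 0.3697 Ω
P = I²R = (63.4)² × 0.3697 = 1490 W

1490 W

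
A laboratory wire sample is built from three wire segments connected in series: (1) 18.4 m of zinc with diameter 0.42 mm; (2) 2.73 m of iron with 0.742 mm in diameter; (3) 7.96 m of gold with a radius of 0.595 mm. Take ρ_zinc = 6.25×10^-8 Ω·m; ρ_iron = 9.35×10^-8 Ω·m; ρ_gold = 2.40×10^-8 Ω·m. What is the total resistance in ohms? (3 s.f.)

9.06 Ω

Seg 1: A = π(d/2)² = π(2.1000e-04 m)² = 1.385e-07 m²
R_1 = (6.25×10^-8)(18.4)/(1.385e-07) = 8.301 Ω
Seg 2: A = π(d/2)² = π(3.7100e-04 m)² = 4.324e-07 m²
R_2 = (9.35×10^-8)(2.73)/(4.324e-07) = 0.5903 Ω
Seg 3: A = πr² = π(5.9500e-04 m)² = 1.112e-06 m²
R_3 = (2.40×10^-8)(7.96)/(1.112e-06) = 0.1718 Ω
R_total = R_1 + R_2 + R_3 = 9.06 Ω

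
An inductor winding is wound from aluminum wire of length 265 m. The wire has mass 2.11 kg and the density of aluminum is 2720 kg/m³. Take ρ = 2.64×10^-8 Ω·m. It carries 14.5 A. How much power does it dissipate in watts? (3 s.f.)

502 W

A = m/(density·L) = 2.11/(2720×265) = 2.9273e-06 m²
R = ρL/A = (2.64×10^-8)(265)/(2.9273e-06) = 2.39 Ω
P = I²R = (14.5)² × 2.39 = 502 W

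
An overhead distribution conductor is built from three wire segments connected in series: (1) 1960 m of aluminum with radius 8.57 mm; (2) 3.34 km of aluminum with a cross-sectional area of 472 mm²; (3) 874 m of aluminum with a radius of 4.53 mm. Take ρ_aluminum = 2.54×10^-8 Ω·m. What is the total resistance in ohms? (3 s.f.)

0.740 Ω

Seg 1: A = πr² = π(8.5700e-03 m)² = 2.307e-04 m²
R_1 = (2.54×10^-8)(1960)/(2.307e-04) = 0.2158 Ω
Seg 2: A = 472 mm² = 4.720e-04 m²
R_2 = (2.54×10^-8)(3340)/(4.720e-04) = 0.1797 Ω
Seg 3: A = πr² = π(4.5300e-03 m)² = 6.447e-05 m²
R_3 = (2.54×10^-8)(874)/(6.447e-05) = 0.3443 Ω
R_total = R_1 + R_2 + R_3 = 0.740 Ω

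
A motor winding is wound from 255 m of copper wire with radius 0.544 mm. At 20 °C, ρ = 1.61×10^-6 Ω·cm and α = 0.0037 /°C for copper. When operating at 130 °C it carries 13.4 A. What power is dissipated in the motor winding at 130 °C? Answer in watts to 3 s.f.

ρ = 1.61×10^-6 Ω·cm = 1.61×10^-8 Ω·m
A = πr² = π(5.4400e-04 m)² = 9.297e-07 m²
R₍20₎ = ρL/A = (1.61×10^-8)(255)/(9.297e-07) = 4.416 Ω
R₍130₎ = R₍20₎(1 + αΔT) = 4.416 × (1 + 0.0037×110) = 6.213 Ω
P = I²R = (13.4)² × 6.213 = 1120 W

1120 W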